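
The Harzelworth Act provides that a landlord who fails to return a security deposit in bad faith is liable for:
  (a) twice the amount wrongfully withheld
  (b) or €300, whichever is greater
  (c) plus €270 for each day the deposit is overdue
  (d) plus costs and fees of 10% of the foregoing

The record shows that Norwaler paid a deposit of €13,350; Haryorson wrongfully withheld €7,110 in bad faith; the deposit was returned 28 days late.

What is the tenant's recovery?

€23,958

Doubled: 2 × €7,110 = €14,220
Minimum €300: €14,220 meets the minimum, no increase.
Late-return penalty: 28 × €270 = €7,560
Damages plus late penalty: €14,220 + €7,560 = €21,780
Costs and fees: 10% of €21,780 = €2,178
Total recovery: €21,780 + €2,178 = €23,958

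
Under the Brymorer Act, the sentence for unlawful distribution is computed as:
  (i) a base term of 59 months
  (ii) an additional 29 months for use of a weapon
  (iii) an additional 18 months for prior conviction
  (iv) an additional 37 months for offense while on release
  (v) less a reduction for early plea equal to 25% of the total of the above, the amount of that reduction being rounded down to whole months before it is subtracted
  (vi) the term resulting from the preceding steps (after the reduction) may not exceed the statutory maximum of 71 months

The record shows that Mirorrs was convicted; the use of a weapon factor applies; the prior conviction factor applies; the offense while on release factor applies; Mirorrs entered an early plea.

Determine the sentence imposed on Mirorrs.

Use of a weapon enhancement: +29 months
Prior conviction enhancement: +18 months
Offense while on release enhancement: +37 months
Adjusted term: 59 months + 29 months + 18 months + 37 months = 143 months
Early plea reduction: 25% of 143 months = 35 months (rounded down)
After reduction: 143 − 35 = 108 months
Cap at 71 months: 108 months exceeds the cap → 71 months

71 months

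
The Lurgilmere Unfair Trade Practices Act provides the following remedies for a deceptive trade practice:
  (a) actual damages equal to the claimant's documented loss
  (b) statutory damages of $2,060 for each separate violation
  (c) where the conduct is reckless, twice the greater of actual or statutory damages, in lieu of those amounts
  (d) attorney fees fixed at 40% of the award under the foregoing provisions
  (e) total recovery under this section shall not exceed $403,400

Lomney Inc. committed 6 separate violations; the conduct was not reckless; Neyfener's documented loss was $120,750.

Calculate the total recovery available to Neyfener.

Total recovery: $186,354

Statutory damages: 6 × $2,060 = $12,360
Conduct not reckless: the in-lieu enhancement does not apply.
Actual plus statutory damages: $120,750 + $12,360 = $133,110
Attorney fees: 40% of $133,110 = $53,244
Total before cap: $133,110 + $53,244 = $186,354
Cap at $403,400: $186,354 is within the cap, no reduction.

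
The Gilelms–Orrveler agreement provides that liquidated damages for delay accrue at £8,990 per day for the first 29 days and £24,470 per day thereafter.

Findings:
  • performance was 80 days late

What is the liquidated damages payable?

Liquidated damages: £1,508,680

First 29 days: 29 × £8,990 = £260,710
Remaining days: (80 − 29) × £24,470 = £1,247,970
Accrued per-day damages: £260,710 + £1,247,970 = £1,508,680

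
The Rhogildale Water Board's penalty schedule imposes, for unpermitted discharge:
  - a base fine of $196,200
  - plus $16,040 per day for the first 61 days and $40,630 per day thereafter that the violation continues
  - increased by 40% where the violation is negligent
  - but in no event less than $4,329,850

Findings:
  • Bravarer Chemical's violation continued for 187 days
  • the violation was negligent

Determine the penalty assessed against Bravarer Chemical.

First 61 days: 61 × $16,040 = $978,440
Remaining days: (187 − 61) × $40,630 = $5,119,380
Per-day component: $978,440 + $5,119,380 = $6,097,820
Base plus per-day: $196,200 + $6,097,820 = $6,294,020
Enhancement: 40% of $6,294,020 = $2,517,608
Enhanced fine: $6,294,020 + $2,517,608 = $8,811,628
Minimum $4,329,850: $8,811,628 meets the minimum, no increase.

$8,811,628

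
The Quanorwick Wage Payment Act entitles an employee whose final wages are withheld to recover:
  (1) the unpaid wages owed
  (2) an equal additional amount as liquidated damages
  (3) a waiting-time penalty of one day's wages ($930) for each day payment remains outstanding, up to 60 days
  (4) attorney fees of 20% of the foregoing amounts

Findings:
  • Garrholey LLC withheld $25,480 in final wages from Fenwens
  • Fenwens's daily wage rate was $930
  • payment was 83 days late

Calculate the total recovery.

$128,112

Liquidated damages (equal amount): $25,480
Penalty days: min(83, 60) = 60
Waiting-time penalty: 60 × $930 = $55,800
Subtotal: $25,480 + $25,480 + $55,800 = $106,760
Attorney fees: 20% of $106,760 = $21,352
Total award: $106,760 + $21,352 = $128,112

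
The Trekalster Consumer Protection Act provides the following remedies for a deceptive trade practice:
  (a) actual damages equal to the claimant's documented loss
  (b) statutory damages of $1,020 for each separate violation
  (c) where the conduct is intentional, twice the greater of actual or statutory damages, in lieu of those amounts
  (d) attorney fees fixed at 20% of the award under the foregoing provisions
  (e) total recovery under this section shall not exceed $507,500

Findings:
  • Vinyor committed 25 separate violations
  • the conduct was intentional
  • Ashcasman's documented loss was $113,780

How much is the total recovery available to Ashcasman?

Statutory damages: 25 × $1,020 = $25,500
Greater of actual damages ($113,780) or statutory damages ($25,500): $113,780
Doubled: 2 × $113,780 = $227,560
Attorney fees: 20% of $227,560 = $45,512
Total before cap: $227,560 + $45,512 = $273,072
Cap at $507,500: $273,072 is within the cap, no reduction.

$273,072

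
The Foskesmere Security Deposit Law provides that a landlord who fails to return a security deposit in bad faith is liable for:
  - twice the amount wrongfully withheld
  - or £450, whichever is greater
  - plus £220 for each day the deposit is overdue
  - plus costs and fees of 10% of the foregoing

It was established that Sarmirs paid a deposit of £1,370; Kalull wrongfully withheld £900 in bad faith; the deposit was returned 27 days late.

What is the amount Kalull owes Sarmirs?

£8,514

Doubled: 2 × £900 = £1,800
Minimum £450: £1,800 meets the minimum, no increase.
Late-return penalty: 27 × £220 = £5,940
Damages plus late penalty: £1,800 + £5,940 = £7,740
Costs and fees: 10% of £7,740 = £774
Total recovery: £7,740 + £774 = £8,514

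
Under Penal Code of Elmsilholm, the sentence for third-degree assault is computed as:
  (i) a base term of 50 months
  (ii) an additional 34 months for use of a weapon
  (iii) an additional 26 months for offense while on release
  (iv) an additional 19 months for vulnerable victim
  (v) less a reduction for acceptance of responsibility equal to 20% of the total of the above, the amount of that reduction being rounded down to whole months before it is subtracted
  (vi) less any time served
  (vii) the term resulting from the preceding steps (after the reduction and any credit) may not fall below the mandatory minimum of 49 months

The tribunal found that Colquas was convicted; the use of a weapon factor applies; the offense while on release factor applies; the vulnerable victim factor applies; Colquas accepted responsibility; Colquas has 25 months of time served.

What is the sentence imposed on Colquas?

Use of a weapon enhancement: +34 months
Offense while on release enhancement: +26 months
Vulnerable victim enhancement: +19 months
Adjusted term: 50 months + 34 months + 26 months + 19 months = 129 months
Acceptance of responsibility reduction: 20% of 129 months = 25 months (rounded down)
After reduction: 129 − 25 = 104 months
Less time served: 104 months − 25 months = 79 months
Minimum 49 months: 79 months meets the minimum, no increase.

79 months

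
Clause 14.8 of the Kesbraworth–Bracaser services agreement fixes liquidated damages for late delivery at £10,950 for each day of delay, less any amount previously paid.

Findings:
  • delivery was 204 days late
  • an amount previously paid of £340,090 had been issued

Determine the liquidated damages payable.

Per-day damages: 204 × £10,950 = £2,233,800
Less amount previously paid: £2,233,800 − £340,090 = £1,893,710

£1,893,710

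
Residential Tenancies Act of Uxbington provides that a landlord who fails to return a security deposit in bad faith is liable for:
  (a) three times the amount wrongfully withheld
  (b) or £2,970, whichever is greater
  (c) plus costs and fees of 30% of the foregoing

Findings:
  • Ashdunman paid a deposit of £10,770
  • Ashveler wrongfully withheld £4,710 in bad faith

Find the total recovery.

Trebled: 3 × £4,710 = £14,130
Minimum £2,970: £14,130 meets the minimum, no increase.
Costs and fees: 30% of £14,130 = £4,239
Total recovery: £14,130 + £4,239 = £18,369

£18,369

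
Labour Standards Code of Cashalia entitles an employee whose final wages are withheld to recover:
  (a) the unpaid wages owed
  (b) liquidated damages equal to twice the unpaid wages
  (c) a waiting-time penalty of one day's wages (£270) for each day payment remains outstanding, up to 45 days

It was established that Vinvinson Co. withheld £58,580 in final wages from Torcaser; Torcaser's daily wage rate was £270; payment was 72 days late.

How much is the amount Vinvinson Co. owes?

Doubled: 2 × £58,580 = £117,160
Penalty days: min(72, 45) = 45
Waiting-time penalty: 45 × £270 = £12,150
Total award: £58,580 + £117,160 + £12,150 = £187,890

£187,890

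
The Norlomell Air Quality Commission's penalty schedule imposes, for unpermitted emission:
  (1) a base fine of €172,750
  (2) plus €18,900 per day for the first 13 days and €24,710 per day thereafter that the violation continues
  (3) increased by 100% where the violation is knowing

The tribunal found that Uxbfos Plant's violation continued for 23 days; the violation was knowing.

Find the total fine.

€1,331,100

First 13 days: 13 × €18,900 = €245,700
Remaining days: (23 − 13) × €24,710 = €247,100
Per-day component: €245,700 + €247,100 = €492,800
Base plus per-day: €172,750 + €492,800 = €665,550
Enhancement: 100% of €665,550 = €665,550
Enhanced fine: €665,550 + €665,550 = €1,331,100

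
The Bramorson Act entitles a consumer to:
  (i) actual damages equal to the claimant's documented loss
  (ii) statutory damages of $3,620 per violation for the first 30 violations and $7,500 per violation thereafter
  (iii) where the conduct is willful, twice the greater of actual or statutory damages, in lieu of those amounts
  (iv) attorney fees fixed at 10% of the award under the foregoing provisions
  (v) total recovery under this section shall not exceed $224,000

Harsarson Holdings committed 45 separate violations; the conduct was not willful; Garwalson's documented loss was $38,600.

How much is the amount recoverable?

First 30 violations: 30 × $3,620 = $108,600
Remaining violations: (45 − 30) × $7,500 = $112,500
Statutory damages: $108,600 + $112,500 = $221,100
Conduct not willful: the in-lieu enhancement does not apply.
Actual plus statutory damages: $38,600 + $221,100 = $259,700
Attorney fees: 10% of $259,700 = $25,970
Total before cap: $259,700 + $25,970 = $285,670
Cap at $224,000: $285,670 exceeds the cap → $224,000

$224,000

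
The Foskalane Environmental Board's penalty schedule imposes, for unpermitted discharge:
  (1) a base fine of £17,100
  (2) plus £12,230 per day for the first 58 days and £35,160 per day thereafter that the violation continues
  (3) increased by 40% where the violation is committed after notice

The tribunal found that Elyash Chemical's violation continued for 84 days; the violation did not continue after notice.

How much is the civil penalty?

First 58 days: 58 × £12,230 = £709,340
Remaining days: (84 − 58) × £35,160 = £914,160
Per-day component: £709,340 + £914,160 = £1,623,500
Base plus per-day: £17,100 + £1,623,500 = £1,640,600
The violation did not continue after notice: no 40% increase.

£1,640,600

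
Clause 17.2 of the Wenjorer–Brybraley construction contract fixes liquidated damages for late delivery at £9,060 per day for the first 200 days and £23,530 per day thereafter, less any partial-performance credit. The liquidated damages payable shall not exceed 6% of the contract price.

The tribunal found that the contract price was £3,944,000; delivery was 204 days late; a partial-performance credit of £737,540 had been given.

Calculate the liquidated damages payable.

First 200 days: 200 × £9,060 = £1,812,000
Remaining days: (204 − 200) × £23,530 = £94,120
Accrued per-day damages: £1,812,000 + £94,120 = £1,906,120
Less partial-performance credit: £1,906,120 − £737,540 = £1,168,580
Cap: 6% of £3,944,000 = £236,640
Cap at £236,640: £1,168,580 exceeds the cap → £236,640

£236,640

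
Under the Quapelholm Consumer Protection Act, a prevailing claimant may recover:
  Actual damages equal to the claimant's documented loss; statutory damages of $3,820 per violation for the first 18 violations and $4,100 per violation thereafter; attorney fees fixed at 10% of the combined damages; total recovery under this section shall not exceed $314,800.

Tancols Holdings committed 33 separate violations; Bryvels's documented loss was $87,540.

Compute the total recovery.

First 18 violations: 18 × $3,820 = $68,760
Remaining violations: (33 − 18) × $4,100 = $61,500
Statutory damages: $68,760 + $61,500 = $130,260
Combined damages: $87,540 + $130,260 = $217,800
Attorney fees: 10% of $217,800 = $21,780
Total before cap: $217,800 + $21,780 = $239,580
Cap at $314,800: $239,580 is within the cap, no reduction.

$239,580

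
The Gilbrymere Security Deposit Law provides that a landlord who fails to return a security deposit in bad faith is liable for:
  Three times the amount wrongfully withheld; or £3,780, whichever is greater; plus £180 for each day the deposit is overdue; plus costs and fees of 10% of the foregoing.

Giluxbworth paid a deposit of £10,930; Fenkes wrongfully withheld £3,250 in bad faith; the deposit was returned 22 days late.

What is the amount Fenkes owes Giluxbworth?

£15,081

Trebled: 3 × £3,250 = £9,750
Minimum £3,780: £9,750 meets the minimum, no increase.
Late-return penalty: 22 × £180 = £3,960
Damages plus late penalty: £9,750 + £3,960 = £13,710
Costs and fees: 10% of £13,710 = £1,371
Total recovery: £13,710 + £1,371 = £15,081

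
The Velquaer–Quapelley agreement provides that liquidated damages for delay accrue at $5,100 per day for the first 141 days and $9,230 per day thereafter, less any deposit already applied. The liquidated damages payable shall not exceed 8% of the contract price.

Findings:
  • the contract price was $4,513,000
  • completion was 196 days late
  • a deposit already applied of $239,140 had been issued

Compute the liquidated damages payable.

First 141 days: 141 × $5,100 = $719,100
Remaining days: (196 − 141) × $9,230 = $507,650
Accrued per-day damages: $719,100 + $507,650 = $1,226,750
Less deposit already applied: $1,226,750 − $239,140 = $987,610
Cap: 8% of $4,513,000 = $361,040
Cap at $361,040: $987,610 exceeds the cap → $361,040

$361,040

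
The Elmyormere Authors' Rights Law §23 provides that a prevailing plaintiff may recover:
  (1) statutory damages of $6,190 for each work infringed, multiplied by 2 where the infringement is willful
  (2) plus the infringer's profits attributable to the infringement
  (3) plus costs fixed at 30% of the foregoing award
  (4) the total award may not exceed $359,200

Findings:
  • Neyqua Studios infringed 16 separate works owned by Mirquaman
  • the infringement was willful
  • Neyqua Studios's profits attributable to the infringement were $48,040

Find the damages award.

Award: $319,956

Statutory damages: 16 × $6,190 = $99,040
Doubled: 2 × $99,040 = $198,080
Combined award: $198,080 + $48,040 = $246,120
Costs: 30% of $246,120 = $73,836
Award plus costs: $246,120 + $73,836 = $319,956
Cap at $359,200: $319,956 is within the cap, no reduction.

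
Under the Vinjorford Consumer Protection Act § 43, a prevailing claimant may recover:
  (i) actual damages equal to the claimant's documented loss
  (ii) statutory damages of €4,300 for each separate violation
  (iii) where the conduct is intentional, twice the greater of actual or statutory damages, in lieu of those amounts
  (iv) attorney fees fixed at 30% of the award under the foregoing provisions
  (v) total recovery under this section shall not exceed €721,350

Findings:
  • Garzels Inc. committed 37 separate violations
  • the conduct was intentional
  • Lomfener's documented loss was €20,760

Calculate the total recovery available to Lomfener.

Statutory damages: 37 × €4,300 = €159,100
Greater of actual damages (€20,760) or statutory damages (€159,100): €159,100
Doubled: 2 × €159,100 = €318,200
Attorney fees: 30% of €318,200 = €95,460
Total before cap: €318,200 + €95,460 = €413,660
Cap at €721,350: €413,660 is within the cap, no reduction.

€413,660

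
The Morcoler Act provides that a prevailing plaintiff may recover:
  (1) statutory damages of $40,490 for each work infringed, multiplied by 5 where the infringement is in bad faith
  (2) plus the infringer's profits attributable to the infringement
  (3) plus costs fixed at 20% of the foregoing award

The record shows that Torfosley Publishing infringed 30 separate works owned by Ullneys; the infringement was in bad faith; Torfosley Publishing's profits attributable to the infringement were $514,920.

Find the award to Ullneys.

$7,906,104

Statutory damages: 30 × $40,490 = $1,214,700
Multiplied by 5: 5 × $1,214,700 = $6,073,500
Combined award: $6,073,500 + $514,920 = $6,588,420
Costs: 20% of $6,588,420 = $1,317,684
Award plus costs: $6,588,420 + $1,317,684 = $7,906,104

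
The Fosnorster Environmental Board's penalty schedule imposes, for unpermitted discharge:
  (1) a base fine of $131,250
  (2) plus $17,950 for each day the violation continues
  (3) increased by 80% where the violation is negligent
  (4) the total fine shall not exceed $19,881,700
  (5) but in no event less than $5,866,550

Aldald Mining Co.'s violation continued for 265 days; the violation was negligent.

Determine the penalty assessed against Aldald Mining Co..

Per-day component: 265 × $17,950 = $4,756,750
Base plus per-day: $131,250 + $4,756,750 = $4,888,000
Enhancement: 80% of $4,888,000 = $3,910,400
Enhanced fine: $4,888,000 + $3,910,400 = $8,798,400
Cap at $19,881,700: $8,798,400 is within the cap, no reduction.
Minimum $5,866,550: $8,798,400 meets the minimum, no increase.

Civil penalty: $8,798,400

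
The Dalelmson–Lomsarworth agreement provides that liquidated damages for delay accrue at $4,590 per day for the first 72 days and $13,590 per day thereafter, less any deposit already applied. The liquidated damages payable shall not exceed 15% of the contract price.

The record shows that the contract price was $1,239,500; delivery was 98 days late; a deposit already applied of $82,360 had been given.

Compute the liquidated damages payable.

$185,925

First 72 days: 72 × $4,590 = $330,480
Remaining days: (98 − 72) × $13,590 = $353,340
Accrued per-day damages: $330,480 + $353,340 = $683,820
Less deposit already applied: $683,820 − $82,360 = $601,460
Cap: 15% of $1,239,500 = $185,925
Cap at $185,925: $601,460 exceeds the cap → $185,925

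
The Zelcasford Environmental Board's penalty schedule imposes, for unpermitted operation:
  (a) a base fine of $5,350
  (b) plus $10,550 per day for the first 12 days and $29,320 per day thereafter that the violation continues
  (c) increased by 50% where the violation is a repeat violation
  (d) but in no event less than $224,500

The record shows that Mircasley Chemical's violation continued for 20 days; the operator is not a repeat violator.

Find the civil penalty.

First 12 days: 12 × $10,550 = $126,600
Remaining days: (20 − 12) × $29,320 = $234,560
Per-day component: $126,600 + $234,560 = $361,160
Base plus per-day: $5,350 + $361,160 = $366,510
The operator is not a repeat violator: no 50% increase.
Minimum $224,500: $366,510 meets the minimum, no increase.

$366,510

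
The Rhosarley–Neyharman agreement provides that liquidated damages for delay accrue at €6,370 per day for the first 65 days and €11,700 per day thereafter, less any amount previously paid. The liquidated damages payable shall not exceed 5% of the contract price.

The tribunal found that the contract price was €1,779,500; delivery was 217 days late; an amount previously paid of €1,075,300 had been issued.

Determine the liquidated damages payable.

First 65 days: 65 × €6,370 = €414,050
Remaining days: (217 − 65) × €11,700 = €1,778,400
Accrued per-day damages: €414,050 + €1,778,400 = €2,192,450
Less amount previously paid: €2,192,450 − €1,075,300 = €1,117,150
Cap: 5% of €1,779,500 = €88,975
Cap at €88,975: €1,117,150 exceeds the cap → €88,975

Liquidated damages: €88,975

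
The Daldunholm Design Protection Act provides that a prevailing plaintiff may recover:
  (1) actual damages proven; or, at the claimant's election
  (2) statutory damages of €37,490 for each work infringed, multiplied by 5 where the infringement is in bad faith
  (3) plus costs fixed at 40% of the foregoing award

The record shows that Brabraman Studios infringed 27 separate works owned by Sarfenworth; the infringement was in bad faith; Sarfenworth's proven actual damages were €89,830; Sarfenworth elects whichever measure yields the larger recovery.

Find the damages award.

€7,085,610

Statutory damages: 27 × €37,490 = €1,012,230
Multiplied by 5: 5 × €1,012,230 = €5,061,150
Greater of actual damages (€89,830) or enhanced statutory damages (€5,061,150): €5,061,150
Costs: 40% of €5,061,150 = €2,024,460
Award plus costs: €5,061,150 + €2,024,460 = €7,085,610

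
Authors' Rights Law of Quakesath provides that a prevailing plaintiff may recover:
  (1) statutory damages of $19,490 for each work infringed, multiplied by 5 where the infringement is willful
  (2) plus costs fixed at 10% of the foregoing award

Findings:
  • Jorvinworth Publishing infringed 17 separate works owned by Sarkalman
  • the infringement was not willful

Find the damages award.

Statutory damages: 17 × $19,490 = $331,330
Infringement not willful: no ×5 enhancement.
Costs: 10% of $331,330 = $33,133
Award plus costs: $331,330 + $33,133 = $364,463

$364,463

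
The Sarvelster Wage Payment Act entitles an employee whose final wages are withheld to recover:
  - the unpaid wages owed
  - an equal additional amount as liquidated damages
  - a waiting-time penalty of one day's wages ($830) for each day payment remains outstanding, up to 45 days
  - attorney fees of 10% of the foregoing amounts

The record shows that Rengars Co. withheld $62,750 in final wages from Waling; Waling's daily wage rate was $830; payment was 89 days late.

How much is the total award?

Liquidated damages (equal amount): $62,750
Penalty days: min(89, 45) = 45
Waiting-time penalty: 45 × $830 = $37,350
Subtotal: $62,750 + $62,750 + $37,350 = $162,850
Attorney fees: 10% of $162,850 = $16,285
Total award: $162,850 + $16,285 = $179,135

$179,135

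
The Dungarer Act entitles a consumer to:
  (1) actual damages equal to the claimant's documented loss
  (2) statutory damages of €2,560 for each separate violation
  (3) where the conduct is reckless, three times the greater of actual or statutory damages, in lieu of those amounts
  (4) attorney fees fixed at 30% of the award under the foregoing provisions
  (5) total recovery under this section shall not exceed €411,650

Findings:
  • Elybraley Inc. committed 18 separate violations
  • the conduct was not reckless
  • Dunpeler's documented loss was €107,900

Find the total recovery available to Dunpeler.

€200,174

Statutory damages: 18 × €2,560 = €46,080
Conduct not reckless: the in-lieu enhancement does not apply.
Actual plus statutory damages: €107,900 + €46,080 = €153,980
Attorney fees: 30% of €153,980 = €46,194
Total before cap: €153,980 + €46,194 = €200,174
Cap at €411,650: €200,174 is within the cap, no reduction.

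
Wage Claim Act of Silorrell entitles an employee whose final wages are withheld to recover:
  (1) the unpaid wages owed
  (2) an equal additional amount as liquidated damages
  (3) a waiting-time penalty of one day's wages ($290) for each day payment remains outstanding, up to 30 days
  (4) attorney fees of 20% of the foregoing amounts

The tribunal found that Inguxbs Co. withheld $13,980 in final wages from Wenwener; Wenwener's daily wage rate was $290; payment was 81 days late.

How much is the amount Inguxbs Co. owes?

Total award: $43,992

Liquidated damages (equal amount): $13,980
Penalty days: min(81, 30) = 30
Waiting-time penalty: 30 × $290 = $8,700
Subtotal: $13,980 + $13,980 + $8,700 = $36,660
Attorney fees: 20% of $36,660 = $7,332
Total award: $36,660 + $7,332 = $43,992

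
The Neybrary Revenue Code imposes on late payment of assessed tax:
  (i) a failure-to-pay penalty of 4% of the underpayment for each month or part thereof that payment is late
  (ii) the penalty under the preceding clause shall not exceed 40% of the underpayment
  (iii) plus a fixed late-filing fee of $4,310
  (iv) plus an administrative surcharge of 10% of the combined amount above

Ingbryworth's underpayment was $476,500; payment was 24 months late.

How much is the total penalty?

Accrued rate: 4% × 24 = 96%, capped at 40% → 40%
Failure-to-pay penalty: 40% of $476,500 = $190,600
Penalty before surcharge: $190,600 + $4,310 = $194,910
Administrative surcharge: 10% of $194,910 = $19,491
Total penalty: $194,910 + $19,491 = $214,401

Penalty: $214,401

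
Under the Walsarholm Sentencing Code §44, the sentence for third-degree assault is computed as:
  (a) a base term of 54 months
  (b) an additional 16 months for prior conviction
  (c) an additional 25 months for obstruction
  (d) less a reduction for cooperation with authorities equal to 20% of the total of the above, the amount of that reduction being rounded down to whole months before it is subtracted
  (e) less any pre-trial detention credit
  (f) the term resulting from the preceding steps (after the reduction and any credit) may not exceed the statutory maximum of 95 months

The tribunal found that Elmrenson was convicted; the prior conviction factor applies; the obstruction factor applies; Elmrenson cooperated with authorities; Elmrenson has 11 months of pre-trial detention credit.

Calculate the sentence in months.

Sentence: 65 months

Prior conviction enhancement: +16 months
Obstruction enhancement: +25 months
Adjusted term: 54 months + 16 months + 25 months = 95 months
Cooperation with authorities reduction: 20% of 95 months = 19 months (rounded down)
After reduction: 95 − 19 = 76 months
Less pre-trial detention credit: 76 months − 11 months = 65 months
Cap at 95 months: 65 months is within the cap, no reduction.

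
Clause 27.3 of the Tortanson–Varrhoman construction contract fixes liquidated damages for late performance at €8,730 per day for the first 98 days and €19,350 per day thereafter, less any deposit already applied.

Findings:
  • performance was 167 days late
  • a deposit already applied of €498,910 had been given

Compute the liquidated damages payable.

€1,691,780

First 98 days: 98 × €8,730 = €855,540
Remaining days: (167 − 98) × €19,350 = €1,335,150
Accrued per-day damages: €855,540 + €1,335,150 = €2,190,690
Less deposit already applied: €2,190,690 − €498,910 = €1,691,780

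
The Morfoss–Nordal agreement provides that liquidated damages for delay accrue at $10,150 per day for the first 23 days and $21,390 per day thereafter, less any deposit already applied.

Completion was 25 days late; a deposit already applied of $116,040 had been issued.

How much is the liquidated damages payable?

Liquidated damages: $160,190

First 23 days: 23 × $10,150 = $233,450
Remaining days: (25 − 23) × $21,390 = $42,780
Accrued per-day damages: $233,450 + $42,780 = $276,230
Less deposit already applied: $276,230 − $116,040 = $160,190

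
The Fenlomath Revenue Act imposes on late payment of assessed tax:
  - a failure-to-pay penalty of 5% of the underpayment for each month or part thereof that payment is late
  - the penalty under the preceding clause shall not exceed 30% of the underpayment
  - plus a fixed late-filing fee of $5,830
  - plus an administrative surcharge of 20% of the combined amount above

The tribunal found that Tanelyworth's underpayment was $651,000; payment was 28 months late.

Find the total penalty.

Accrued rate: 5% × 28 = 140%, capped at 30% → 30%
Failure-to-pay penalty: 30% of $651,000 = $195,300
Penalty before surcharge: $195,300 + $5,830 = $201,130
Administrative surcharge: 20% of $201,130 = $40,226
Total penalty: $201,130 + $40,226 = $241,356

$241,356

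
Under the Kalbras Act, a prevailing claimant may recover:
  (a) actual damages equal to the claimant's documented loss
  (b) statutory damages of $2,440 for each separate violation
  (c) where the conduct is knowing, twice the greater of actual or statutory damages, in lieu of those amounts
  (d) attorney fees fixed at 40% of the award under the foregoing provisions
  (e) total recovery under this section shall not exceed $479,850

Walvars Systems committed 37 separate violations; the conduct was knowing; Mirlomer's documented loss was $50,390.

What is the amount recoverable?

Statutory damages: 37 × $2,440 = $90,280
Greater of actual damages ($50,390) or statutory damages ($90,280): $90,280
Doubled: 2 × $90,280 = $180,560
Attorney fees: 40% of $180,560 = $72,224
Total before cap: $180,560 + $72,224 = $252,784
Cap at $479,850: $252,784 is within the cap, no reduction.

$252,784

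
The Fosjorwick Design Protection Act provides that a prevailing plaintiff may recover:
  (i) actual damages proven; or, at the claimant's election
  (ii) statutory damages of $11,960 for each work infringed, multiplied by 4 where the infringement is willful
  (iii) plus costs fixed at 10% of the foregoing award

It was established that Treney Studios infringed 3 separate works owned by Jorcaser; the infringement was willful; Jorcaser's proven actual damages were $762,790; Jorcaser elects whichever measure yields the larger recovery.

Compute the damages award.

Statutory damages: 3 × $11,960 = $35,880
Multiplied by 4: 4 × $35,880 = $143,520
Greater of actual damages ($762,790) or enhanced statutory damages ($143,520): $762,790
Costs: 10% of $762,790 = $76,279
Award plus costs: $762,790 + $76,279 = $839,069

$839,069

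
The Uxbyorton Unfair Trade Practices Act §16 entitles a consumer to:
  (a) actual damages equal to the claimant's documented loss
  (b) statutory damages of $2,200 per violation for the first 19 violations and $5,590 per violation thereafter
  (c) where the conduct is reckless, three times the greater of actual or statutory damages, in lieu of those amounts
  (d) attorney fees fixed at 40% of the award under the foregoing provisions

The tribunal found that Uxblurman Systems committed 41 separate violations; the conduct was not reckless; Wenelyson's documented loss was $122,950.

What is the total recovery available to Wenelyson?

First 19 violations: 19 × $2,200 = $41,800
Remaining violations: (41 − 19) × $5,590 = $122,980
Statutory damages: $41,800 + $122,980 = $164,780
Conduct not reckless: the in-lieu enhancement does not apply.
Actual plus statutory damages: $122,950 + $164,780 = $287,730
Attorney fees: 40% of $287,730 = $115,092
Total recovery: $287,730 + $115,092 = $402,822

$402,822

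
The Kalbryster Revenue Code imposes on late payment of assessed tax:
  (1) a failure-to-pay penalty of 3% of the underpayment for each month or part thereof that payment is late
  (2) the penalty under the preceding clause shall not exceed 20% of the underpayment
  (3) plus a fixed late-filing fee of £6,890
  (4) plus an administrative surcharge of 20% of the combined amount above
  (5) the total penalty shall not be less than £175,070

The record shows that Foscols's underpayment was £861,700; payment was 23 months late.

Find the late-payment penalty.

Penalty: £215,076

Accrued rate: 3% × 23 = 69%, capped at 20% → 20%
Failure-to-pay penalty: 20% of £861,700 = £172,340
Penalty before surcharge: £172,340 + £6,890 = £179,230
Administrative surcharge: 20% of £179,230 = £35,846
Total penalty: £179,230 + £35,846 = £215,076
Minimum £175,070: £215,076 meets the minimum, no increase.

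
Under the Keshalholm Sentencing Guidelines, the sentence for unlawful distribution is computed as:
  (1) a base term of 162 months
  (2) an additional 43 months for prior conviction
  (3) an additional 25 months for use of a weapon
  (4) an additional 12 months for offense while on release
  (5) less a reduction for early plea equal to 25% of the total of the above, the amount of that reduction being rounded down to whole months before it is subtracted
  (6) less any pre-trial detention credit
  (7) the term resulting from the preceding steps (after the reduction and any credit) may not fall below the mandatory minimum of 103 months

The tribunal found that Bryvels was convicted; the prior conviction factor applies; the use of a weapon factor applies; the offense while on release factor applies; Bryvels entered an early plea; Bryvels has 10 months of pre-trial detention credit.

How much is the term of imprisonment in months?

Prior conviction enhancement: +43 months
Use of a weapon enhancement: +25 months
Offense while on release enhancement: +12 months
Adjusted term: 162 months + 43 months + 25 months + 12 months = 242 months
Early plea reduction: 25% of 242 months = 60 months (rounded down)
After reduction: 242 − 60 = 182 months
Less pre-trial detention credit: 182 months − 10 months = 172 months
Minimum 103 months: 172 months meets the minimum, no increase.

172 months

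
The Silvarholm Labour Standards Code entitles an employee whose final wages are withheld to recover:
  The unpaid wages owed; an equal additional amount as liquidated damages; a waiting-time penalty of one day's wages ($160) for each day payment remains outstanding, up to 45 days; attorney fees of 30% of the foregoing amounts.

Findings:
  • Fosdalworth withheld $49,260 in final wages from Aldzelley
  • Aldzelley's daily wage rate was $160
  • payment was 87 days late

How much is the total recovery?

$137,436

Liquidated damages (equal amount): $49,260
Penalty days: min(87, 45) = 45
Waiting-time penalty: 45 × $160 = $7,200
Subtotal: $49,260 + $49,260 + $7,200 = $105,720
Attorney fees: 30% of $105,720 = $31,716
Total award: $105,720 + $31,716 = $137,436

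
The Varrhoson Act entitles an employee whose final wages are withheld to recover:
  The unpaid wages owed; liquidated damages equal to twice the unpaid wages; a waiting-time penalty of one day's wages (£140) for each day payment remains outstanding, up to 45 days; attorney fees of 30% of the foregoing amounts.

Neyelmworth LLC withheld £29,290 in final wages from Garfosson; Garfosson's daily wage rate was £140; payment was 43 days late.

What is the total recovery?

Doubled: 2 × £29,290 = £58,580
Penalty days: min(43, 45) = 43
Waiting-time penalty: 43 × £140 = £6,020
Subtotal: £29,290 + £58,580 + £6,020 = £93,890
Attorney fees: 30% of £93,890 = £28,167
Total award: £93,890 + £28,167 = £122,057

£122,057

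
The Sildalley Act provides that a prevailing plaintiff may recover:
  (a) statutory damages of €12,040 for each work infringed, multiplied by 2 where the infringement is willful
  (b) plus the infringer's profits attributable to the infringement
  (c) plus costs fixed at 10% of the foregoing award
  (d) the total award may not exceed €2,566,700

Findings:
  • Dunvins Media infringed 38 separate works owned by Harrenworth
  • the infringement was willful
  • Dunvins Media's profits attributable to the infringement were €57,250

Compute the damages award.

Statutory damages: 38 × €12,040 = €457,520
Doubled: 2 × €457,520 = €915,040
Combined award: €915,040 + €57,250 = €972,290
Costs: 10% of €972,290 = €97,229
Award plus costs: €972,290 + €97,229 = €1,069,519
Cap at €2,566,700: €1,069,519 is within the cap, no reduction.

€1,069,519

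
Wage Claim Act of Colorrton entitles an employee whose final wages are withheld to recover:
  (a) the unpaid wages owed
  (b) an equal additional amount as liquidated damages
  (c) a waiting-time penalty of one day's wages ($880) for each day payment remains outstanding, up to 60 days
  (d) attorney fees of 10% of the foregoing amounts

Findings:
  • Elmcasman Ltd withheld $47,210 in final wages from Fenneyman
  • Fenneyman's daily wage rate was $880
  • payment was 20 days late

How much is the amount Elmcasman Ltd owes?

Liquidated damages (equal amount): $47,210
Penalty days: min(20, 60) = 20
Waiting-time penalty: 20 × $880 = $17,600
Subtotal: $47,210 + $47,210 + $17,600 = $112,020
Attorney fees: 10% of $112,020 = $11,202
Total award: $112,020 + $11,202 = $123,222

Total award: $123,222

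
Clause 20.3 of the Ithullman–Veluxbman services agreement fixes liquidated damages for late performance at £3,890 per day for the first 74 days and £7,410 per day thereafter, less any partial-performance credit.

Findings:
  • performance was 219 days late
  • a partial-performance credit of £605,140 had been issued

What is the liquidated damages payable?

£757,170

First 74 days: 74 × £3,890 = £287,860
Remaining days: (219 − 74) × £7,410 = £1,074,450
Accrued per-day damages: £287,860 + £1,074,450 = £1,362,310
Less partial-performance credit: £1,362,310 − £605,140 = £757,170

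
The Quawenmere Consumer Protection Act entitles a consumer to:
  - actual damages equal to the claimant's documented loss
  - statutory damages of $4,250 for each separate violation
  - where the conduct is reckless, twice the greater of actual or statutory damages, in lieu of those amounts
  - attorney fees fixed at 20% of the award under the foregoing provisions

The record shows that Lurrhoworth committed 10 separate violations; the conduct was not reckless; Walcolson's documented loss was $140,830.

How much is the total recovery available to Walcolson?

Total recovery: $219,996

Statutory damages: 10 × $4,250 = $42,500
Conduct not reckless: the in-lieu enhancement does not apply.
Actual plus statutory damages: $140,830 + $42,500 = $183,330
Attorney fees: 20% of $183,330 = $36,666
Total recovery: $183,330 + $36,666 = $219,996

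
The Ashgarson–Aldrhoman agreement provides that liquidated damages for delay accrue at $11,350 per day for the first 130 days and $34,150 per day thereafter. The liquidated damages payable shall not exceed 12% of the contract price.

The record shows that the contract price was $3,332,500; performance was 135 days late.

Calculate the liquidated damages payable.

$399,900

First 130 days: 130 × $11,350 = $1,475,500
Remaining days: (135 − 130) × $34,150 = $170,750
Accrued per-day damages: $1,475,500 + $170,750 = $1,646,250
Cap: 12% of $3,332,500 = $399,900
Cap at $399,900: $1,646,250 exceeds the cap → $399,900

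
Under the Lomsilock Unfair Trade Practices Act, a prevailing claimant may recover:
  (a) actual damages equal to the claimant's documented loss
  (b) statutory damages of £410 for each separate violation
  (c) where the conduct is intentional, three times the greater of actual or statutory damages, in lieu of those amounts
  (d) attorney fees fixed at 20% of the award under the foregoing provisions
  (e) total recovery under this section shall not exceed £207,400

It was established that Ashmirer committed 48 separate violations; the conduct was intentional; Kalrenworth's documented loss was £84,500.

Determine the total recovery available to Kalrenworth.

£207,400

Statutory damages: 48 × £410 = £19,680
Greater of actual damages (£84,500) or statutory damages (£19,680): £84,500
Trebled: 3 × £84,500 = £253,500
Attorney fees: 20% of £253,500 = £50,700
Total before cap: £253,500 + £50,700 = £304,200
Cap at £207,400: £304,200 exceeds the cap → £207,400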